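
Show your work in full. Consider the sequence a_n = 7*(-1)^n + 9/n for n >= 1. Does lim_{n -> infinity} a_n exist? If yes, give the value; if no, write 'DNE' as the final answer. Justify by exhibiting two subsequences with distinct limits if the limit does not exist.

Examine the behaviour of a_n along subsequences.
a_{2k} = 7 + 9/(2k) -> 7. a_{2k+1} = -7 + 9/(2k+1) -> -7.
Since these two subsequential limits are 7 and -7, distinct, the full sequence cannot converge (a convergent sequence has all subsequences tending to the same limit). So lim a_n does not exist.

DNE


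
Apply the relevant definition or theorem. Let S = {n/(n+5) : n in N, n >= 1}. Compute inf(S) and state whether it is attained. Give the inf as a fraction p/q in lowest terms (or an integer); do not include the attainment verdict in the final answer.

Analysis:
- Values: 1/6, 2/7, 3/8, 4/9, ... strictly increasing.
- Minimum is 1/6 (n=1); inf = 1/6 (attained).
- n/(n+5) = 1 - 5/(n+5) -> 1 from below as n -> infinity, and never equals 1.
- So sup = 1 (not attained).
Conclusion: inf(S) = 1/6, attained in S.

1/6


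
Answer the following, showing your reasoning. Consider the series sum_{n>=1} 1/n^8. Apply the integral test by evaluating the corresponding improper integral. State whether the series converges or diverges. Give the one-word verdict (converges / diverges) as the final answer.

Let f(x) = x^(-8). Then f is positive, continuous, and decreasing on [1, infinity), so the integral test applies.
Compute the improper integral int_{1}^infinity f(x) dx:
  antiderivative F(x) = -1/(7*x^7).
  As x -> infinity, F(x) -> 0 (since p = 8 > 1).
  So int = F(infinity) - F(1) = 0 - (-1/7) = 1/7.
  Finite, so by the integral test, the series converges.

converges


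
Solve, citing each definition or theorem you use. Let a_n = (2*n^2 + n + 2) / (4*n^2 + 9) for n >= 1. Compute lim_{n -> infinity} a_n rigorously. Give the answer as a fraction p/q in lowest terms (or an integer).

Divide numerator and denominator by n^2, the highest power:
numerator / n^2 = 2 + 1/n + 2/n^2
denominator / n^2 = 4 + 9/n^2
As n -> infinity, all terms of the form c/n^k (k >= 1) tend to 0.
So numerator / n^2 -> 2 and denominator / n^2 -> 4.
Therefore lim a_n = 1/2.

1/2


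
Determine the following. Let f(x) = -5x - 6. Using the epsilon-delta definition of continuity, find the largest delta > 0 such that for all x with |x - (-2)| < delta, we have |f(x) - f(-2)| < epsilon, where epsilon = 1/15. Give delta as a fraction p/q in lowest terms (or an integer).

We compute f(-2) = -5*(-2) - 6 = 4.
|f(x) - f(-2)| = |-5x - 6 - (4)| = |-5(x - (-2))| = 5|x - (-2)|.
We need 5|x - (-2)| < 1/15, i.e. |x - (-2)| < 1/15 / 5 = 1/75.
So any delta <= 1/75 works. Conversely, if delta > 1/75, then x = -2 + 1/75 satisfies |x - (-2)| = 1/75 < delta but |f(x) - f(-2)| = 5 * 1/75 = 1/15, which is not < 1/15; so no larger delta works.
Hence the largest such delta is 1/75.

1/75


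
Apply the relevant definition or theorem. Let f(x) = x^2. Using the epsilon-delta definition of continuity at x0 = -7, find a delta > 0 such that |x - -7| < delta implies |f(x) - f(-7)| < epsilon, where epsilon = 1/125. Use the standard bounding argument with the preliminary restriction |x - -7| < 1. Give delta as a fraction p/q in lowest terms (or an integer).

Factor: |x^2 - (-7)^2| = |x - -7| * |x + -7|.
Impose |x - -7| < 1 first. Then |x + -7| = |(x - -7) + 2*(-7)| <= |x - -7| + 2*|-7| < 1 + 14 = 15.
So |x^2 - (-7)^2| < delta * 15.
We need delta * 15 <= 1/125, i.e. delta <= 1/125/15 = 1/1875.
Since 1/1875 < 1, this is tighter than 1; take delta = 1/1875.
So delta = 1/1875 works.

1/1875


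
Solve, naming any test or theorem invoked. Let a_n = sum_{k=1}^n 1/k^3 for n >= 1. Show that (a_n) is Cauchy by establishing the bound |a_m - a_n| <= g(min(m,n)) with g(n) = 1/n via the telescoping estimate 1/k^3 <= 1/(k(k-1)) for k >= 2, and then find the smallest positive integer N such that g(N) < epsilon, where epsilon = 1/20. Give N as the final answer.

For m > n >= 1: |a_m - a_n| = sum_{k=n+1}^m 1/k^3.
Use 1/k^3 <= 1/(k(k-1)) = 1/(k-1) - 1/k for k >= 2 (which holds since k^3 >= k^2 >= k(k-1) for k >= 2):
sum_{k=n+1}^m 1/k^3 <= sum_{k=n+1}^m (1/(k-1) - 1/k) = 1/n - 1/m <= 1/n.
By symmetry the same bound holds with n,m swapped, so |a_m - a_n| <= 1/min(m,n) = g(min(m,n)). Since g(n) -> 0, (a_n) is Cauchy.
Now solve g(N) < 1/20: 1/N < 1/20 <=> N > 1/(1/20) = 20.
The smallest integer strictly greater than 20 is N = 21.
Check: g(21) = 1/21 < 1/20; g(20) = 1/20 >= 1/20. So N = 21.

21


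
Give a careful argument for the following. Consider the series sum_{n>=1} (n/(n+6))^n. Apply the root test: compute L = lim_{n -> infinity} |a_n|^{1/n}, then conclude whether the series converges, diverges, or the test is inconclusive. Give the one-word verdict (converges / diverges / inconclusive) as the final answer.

Let a_n denote the general term. Form |a_n|^(1/n) and simplify:
|a_n|^(1/n) = n/(n + 6)
Take the limit as n -> infinity: L = 1.
Since L = 1, the root test is inconclusive. (In fact a_n = (n/(n+6))^n -> e^(-6) != 0, so the nth-term test shows divergence; but the root test itself gives no conclusion.)

inconclusive


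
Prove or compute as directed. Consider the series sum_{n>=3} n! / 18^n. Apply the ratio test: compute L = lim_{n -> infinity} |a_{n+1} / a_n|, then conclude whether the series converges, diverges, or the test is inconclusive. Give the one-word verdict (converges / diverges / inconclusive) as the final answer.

Let a_n denote the general term. Form the ratio a_{n+1}/a_n and simplify:
a_{n+1}/a_n = n/18 + 1/18
Take the limit as n -> infinity: L = infinity.
Since L = infinity > 1 (or L = infinity), the ratio test implies the series diverges.

diverges


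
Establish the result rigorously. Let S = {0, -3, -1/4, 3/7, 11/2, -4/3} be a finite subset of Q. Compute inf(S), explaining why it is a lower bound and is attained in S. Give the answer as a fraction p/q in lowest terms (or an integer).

S is finite, so inf(S) = min(S).
Sorted increasing:
-3, -4/3, -1/4, 0, 3/7, 11/2
The extremum is -3.
For every x in S, x >= -3. And -3 is in S, so it is attained.
Therefore inf(S) = -3.

-3


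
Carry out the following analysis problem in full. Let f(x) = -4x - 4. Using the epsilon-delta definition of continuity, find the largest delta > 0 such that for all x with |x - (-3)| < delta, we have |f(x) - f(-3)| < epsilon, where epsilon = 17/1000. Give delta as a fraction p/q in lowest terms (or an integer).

We compute f(-3) = -4*(-3) - 4 = 8.
|f(x) - f(-3)| = |-4x - 4 - (8)| = |-4(x - (-3))| = 4|x - (-3)|.
We need 4|x - (-3)| < 17/1000, i.e. |x - (-3)| < 17/1000 / 4 = 17/4000.
So any delta <= 17/4000 works. Conversely, if delta > 17/4000, then x = -3 + 17/4000 satisfies |x - (-3)| = 17/4000 < delta but |f(x) - f(-3)| = 4 * 17/4000 = 17/1000, which is not < 17/1000; so no larger delta works.
Hence the largest such delta is 17/4000.

17/4000


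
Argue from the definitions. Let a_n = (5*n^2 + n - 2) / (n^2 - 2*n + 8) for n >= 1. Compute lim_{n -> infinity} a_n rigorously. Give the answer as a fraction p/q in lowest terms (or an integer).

Divide numerator and denominator by n^2, the highest power:
numerator / n^2 = 5 + 1/n - 2/n^2
denominator / n^2 = 1 - 2/n + 8/n^2
As n -> infinity, all terms of the form c/n^k (k >= 1) tend to 0.
So numerator / n^2 -> 5 and denominator / n^2 -> 1.
Therefore lim a_n = 5.

5


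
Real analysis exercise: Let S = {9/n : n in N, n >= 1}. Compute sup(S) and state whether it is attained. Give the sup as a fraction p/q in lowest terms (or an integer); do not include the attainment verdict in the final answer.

Analysis:
- Values: 9, 9/2, 3, 9/4, ... strictly decreasing.
- The maximum is 9 (n=1); sup = 9 (attained).
- The set is bounded below by 0; 9/n -> 0 so 0 is the greatest lower bound.
- 0 is not in the set, so inf = 0 is not attained.
Conclusion: sup(S) = 9, attained in S.

9


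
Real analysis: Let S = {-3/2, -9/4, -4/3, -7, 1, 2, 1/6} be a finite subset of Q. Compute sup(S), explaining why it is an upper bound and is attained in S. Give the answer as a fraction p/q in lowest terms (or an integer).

S is finite, so sup(S) = max(S).
Sorted decreasing:
2, 1, 1/6, -4/3, -3/2, -9/4, -7
The extremum is 2.
For every x in S, x <= 2. And 2 is in S, so it is attained.
Therefore sup(S) = 2.

2


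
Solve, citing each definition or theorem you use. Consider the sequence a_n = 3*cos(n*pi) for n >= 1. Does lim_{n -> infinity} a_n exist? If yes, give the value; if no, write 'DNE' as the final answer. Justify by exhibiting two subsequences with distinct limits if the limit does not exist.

Examine the behaviour of a_n along subsequences.
cos(n*pi) = (-1)^n, so a_n = 3*(-1)^n. a_{2k} = 3 -> 3. a_{2k+1} = -3 -> -3.
Since these two subsequential limits are 3 and -3, distinct, the full sequence cannot converge (a convergent sequence has all subsequences tending to the same limit). So lim a_n does not exist.

DNE


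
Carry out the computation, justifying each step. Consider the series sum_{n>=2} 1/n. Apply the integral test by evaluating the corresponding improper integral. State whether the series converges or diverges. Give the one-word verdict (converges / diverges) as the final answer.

Let f(x) = 1/x. Then f is positive, continuous, and decreasing on [2, infinity), so the integral test applies.
Compute the improper integral int_{2}^infinity f(x) dx:
  antiderivative F(x) = log(x).
  As x -> infinity, log(x) -> infinity.
  So int = infinity - log(2) = infinity. By the integral test, the series diverges.

diverges


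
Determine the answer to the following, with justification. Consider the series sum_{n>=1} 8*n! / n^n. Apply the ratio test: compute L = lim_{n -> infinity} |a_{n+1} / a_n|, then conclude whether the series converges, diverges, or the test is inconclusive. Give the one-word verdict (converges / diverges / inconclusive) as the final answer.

Let a_n denote the general term. Form the ratio a_{n+1}/a_n and simplify:
a_{n+1}/a_n = (n/(n + 1))^n
Take the limit as n -> infinity: L = exp(-1).
Since L = exp(-1) < 1, the ratio test implies the series converges.

converges


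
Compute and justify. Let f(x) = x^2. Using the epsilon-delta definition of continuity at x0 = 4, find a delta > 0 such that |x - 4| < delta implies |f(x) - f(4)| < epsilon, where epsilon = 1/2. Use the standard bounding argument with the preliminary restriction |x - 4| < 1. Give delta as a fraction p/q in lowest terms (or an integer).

Factor: |x^2 - (4)^2| = |x - 4| * |x + 4|.
Impose |x - 4| < 1 first. Then |x + 4| = |(x - 4) + 2*(4)| <= |x - 4| + 2*|4| < 1 + 8 = 9.
So |x^2 - (4)^2| < delta * 9.
We need delta * 9 <= 1/2, i.e. delta <= 1/2/9 = 1/18.
Since 1/18 < 1, this is tighter than 1; take delta = 1/18.
So delta = 1/18 works.

1/18


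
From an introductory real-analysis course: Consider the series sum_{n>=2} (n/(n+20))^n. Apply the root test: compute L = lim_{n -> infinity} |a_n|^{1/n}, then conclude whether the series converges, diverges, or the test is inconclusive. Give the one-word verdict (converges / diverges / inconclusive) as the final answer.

Let a_n denote the general term. Form |a_n|^(1/n) and simplify:
|a_n|^(1/n) = n/(n + 20)
Take the limit as n -> infinity: L = 1.
Since L = 1, the root test is inconclusive. (In fact a_n = (n/(n+20))^n -> e^(-20) != 0, so the nth-term test shows divergence; but the root test itself gives no conclusion.)

inconclusive


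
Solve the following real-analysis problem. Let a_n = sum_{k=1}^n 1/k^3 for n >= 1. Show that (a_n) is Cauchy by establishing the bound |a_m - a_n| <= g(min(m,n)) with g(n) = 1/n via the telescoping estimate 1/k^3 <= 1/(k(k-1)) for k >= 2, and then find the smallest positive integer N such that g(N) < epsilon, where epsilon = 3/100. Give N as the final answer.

For m > n >= 1: |a_m - a_n| = sum_{k=n+1}^m 1/k^3.
Use 1/k^3 <= 1/(k(k-1)) = 1/(k-1) - 1/k for k >= 2 (which holds since k^3 >= k^2 >= k(k-1) for k >= 2):
sum_{k=n+1}^m 1/k^3 <= sum_{k=n+1}^m (1/(k-1) - 1/k) = 1/n - 1/m <= 1/n.
By symmetry the same bound holds with n,m swapped, so |a_m - a_n| <= 1/min(m,n) = g(min(m,n)). Since g(n) -> 0, (a_n) is Cauchy.
Now solve g(N) < 3/100: 1/N < 3/100 <=> N > 1/(3/100) = 100/3.
The smallest integer strictly greater than 100/3 is N = 34.
Check: g(34) = 1/34 < 3/100; g(33) = 1/33 >= 3/100. So N = 34.

34


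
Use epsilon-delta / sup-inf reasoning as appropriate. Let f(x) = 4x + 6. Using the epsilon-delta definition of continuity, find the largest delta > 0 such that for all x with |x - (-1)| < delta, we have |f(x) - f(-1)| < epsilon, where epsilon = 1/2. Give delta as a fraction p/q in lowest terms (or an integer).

We compute f(-1) = 4*(-1) + 6 = 2.
|f(x) - f(-1)| = |4x + 6 - (2)| = |4(x - (-1))| = 4|x - (-1)|.
We need 4|x - (-1)| < 1/2, i.e. |x - (-1)| < 1/2 / 4 = 1/8.
So any delta <= 1/8 works. Conversely, if delta > 1/8, then x = -1 + 1/8 satisfies |x - (-1)| = 1/8 < delta but |f(x) - f(-1)| = 4 * 1/8 = 1/2, which is not < 1/2; so no larger delta works.
Hence the largest such delta is 1/8.

1/8


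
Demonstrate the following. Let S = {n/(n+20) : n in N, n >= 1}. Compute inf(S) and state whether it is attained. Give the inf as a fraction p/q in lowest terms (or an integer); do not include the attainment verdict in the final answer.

Analysis:
- Values: 1/21, 1/11, 3/23, 1/6, ... strictly increasing.
- Minimum is 1/21 (n=1); inf = 1/21 (attained).
- n/(n+20) = 1 - 20/(n+20) -> 1 from below as n -> infinity, and never equals 1.
- So sup = 1 (not attained).
Conclusion: inf(S) = 1/21, attained in S.

1/21


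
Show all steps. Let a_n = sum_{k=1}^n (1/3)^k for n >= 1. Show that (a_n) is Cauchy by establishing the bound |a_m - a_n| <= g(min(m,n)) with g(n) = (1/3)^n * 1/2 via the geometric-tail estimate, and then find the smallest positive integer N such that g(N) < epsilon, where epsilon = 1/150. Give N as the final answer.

For m > n >= 1: |a_m - a_n| = sum_{k=n+1}^m (1/3)^k < sum_{k=n+1}^infinity (1/3)^k = (1/3)^(n+1) / (1 - 1/3) = (1/3)^n * (1/3) * (3/2) = (1/3)^n * 1/2.
So g(n) = (1/3)^n / 2. Since g(n) -> 0, (a_n) is Cauchy.
Now solve g(N) < 1/150: (1/3)^N / 2 < 1/150 <=> 3^N > 1 / (2 * 1/150) = 75.
Check powers of 3: 3^3 = 27 <= 75, 3^4 = 81 > 75.
So the smallest such N is 4. Check: g(4) = 1/(2 * 81) = 1/162 < 1/150.

4


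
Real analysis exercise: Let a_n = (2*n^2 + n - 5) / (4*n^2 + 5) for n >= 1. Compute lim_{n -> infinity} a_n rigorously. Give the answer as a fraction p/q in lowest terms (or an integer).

Divide numerator and denominator by n^2, the highest power:
numerator / n^2 = 2 + 1/n - 5/n^2
denominator / n^2 = 4 + 5/n^2
As n -> infinity, all terms of the form c/n^k (k >= 1) tend to 0.
So numerator / n^2 -> 2 and denominator / n^2 -> 4.
Therefore lim a_n = 1/2.

1/2


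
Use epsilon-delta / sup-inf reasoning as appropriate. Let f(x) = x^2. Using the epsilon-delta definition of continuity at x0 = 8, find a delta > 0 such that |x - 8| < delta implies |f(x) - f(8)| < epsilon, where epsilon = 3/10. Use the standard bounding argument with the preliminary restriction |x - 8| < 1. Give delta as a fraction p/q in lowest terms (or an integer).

Factor: |x^2 - (8)^2| = |x - 8| * |x + 8|.
Impose |x - 8| < 1 first. Then |x + 8| = |(x - 8) + 2*(8)| <= |x - 8| + 2*|8| < 1 + 16 = 17.
So |x^2 - (8)^2| < delta * 17.
We need delta * 17 <= 3/10, i.e. delta <= 3/10/17 = 3/170.
Since 3/170 < 1, this is tighter than 1; take delta = 3/170.
So delta = 3/170 works.

3/170


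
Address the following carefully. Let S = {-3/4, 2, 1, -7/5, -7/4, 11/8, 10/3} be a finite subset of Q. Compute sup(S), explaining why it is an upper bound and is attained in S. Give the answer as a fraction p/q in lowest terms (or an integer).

S is finite, so sup(S) = max(S).
Sorted decreasing:
10/3, 2, 11/8, 1, -3/4, -7/5, -7/4
The extremum is 10/3.
For every x in S, x <= 10/3. And 10/3 is in S, so it is attained.
Therefore sup(S) = 10/3.

10/3


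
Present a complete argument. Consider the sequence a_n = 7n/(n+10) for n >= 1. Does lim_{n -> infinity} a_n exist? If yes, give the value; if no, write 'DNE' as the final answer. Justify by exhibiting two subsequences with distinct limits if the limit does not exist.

Examine the behaviour of a_n along subsequences.
Even-n subsequence a_{2k} = 7(2k)/(2k+10) -> 7. Odd-n subsequence a_{2k+1} = 7(2k+1)/(2k+11) -> 7. Both tend to 7, which suggests the limit is 7; verify directly.
|a_n - 7| = |7n - 7(n+10)| / (n+10) = 70/(n+10) < 70/n for every n >= 1.
Given epsilon > 0, choose a positive integer N > 70/epsilon. Then for all n >= N, |a_n - 7| < 70/n <= 70/N < epsilon.
So by the definition of the limit, lim a_n exists and equals 7.

7


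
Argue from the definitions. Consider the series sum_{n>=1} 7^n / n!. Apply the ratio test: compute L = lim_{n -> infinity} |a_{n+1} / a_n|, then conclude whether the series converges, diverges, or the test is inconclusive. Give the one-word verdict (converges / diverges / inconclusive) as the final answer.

Let a_n denote the general term. Form the ratio a_{n+1}/a_n and simplify:
a_{n+1}/a_n = 7/(n + 1)
Take the limit as n -> infinity: L = 0.
Since L = 0 < 1, the ratio test implies the series converges.

converges


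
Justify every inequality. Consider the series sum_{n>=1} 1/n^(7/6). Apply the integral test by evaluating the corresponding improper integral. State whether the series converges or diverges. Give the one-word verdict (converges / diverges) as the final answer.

Let f(x) = x^(-7/6). Then f is positive, continuous, and decreasing on [1, infinity), so the integral test applies.
Compute the improper integral int_{1}^infinity f(x) dx:
  antiderivative F(x) = -6/x^(1/6).
  As x -> infinity, F(x) -> 0 (since p = 7/6 > 1).
  So int = F(infinity) - F(1) = 0 - (-6) = 6.
  Finite, so by the integral test, the series converges.

converges


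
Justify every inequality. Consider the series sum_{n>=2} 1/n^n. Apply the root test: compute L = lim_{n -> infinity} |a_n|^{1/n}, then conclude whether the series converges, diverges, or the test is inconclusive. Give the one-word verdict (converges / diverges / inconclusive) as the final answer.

Let a_n denote the general term. Form |a_n|^(1/n) and simplify:
|a_n|^(1/n) = 1/n
Take the limit as n -> infinity: L = 0.
Since L = 0 < 1, the root test implies convergence.

converges


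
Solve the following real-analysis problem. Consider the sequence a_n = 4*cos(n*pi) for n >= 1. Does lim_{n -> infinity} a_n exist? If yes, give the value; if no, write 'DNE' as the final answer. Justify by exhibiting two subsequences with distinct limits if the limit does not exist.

Examine the behaviour of a_n along subsequences.
cos(n*pi) = (-1)^n, so a_n = 4*(-1)^n. a_{2k} = 4 -> 4. a_{2k+1} = -4 -> -4.
Since these two subsequential limits are 4 and -4, distinct, the full sequence cannot converge (a convergent sequence has all subsequences tending to the same limit). So lim a_n does not exist.

DNE


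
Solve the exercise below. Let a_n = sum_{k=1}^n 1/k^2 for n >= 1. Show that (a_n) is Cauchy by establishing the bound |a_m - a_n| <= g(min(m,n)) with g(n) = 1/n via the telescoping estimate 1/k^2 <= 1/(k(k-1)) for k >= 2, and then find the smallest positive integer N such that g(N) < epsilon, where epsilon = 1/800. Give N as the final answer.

For m > n >= 1: |a_m - a_n| = sum_{k=n+1}^m 1/k^2.
Use 1/k^2 <= 1/(k(k-1)) = 1/(k-1) - 1/k for k >= 2:
sum_{k=n+1}^m 1/k^2 <= sum_{k=n+1}^m (1/(k-1) - 1/k) = 1/n - 1/m <= 1/n.
By symmetry the same bound holds with n,m swapped, so |a_m - a_n| <= 1/min(m,n) = g(min(m,n)). Since g(n) -> 0, (a_n) is Cauchy.
Now solve g(N) < 1/800: 1/N < 1/800 <=> N > 1/(1/800) = 800.
The smallest integer strictly greater than 800 is N = 801.
Check: g(801) = 1/801 < 1/800; g(800) = 1/800 >= 1/800. So N = 801.

801


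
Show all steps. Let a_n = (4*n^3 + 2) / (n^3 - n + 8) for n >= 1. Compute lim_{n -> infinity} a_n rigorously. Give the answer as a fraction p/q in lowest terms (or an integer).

Divide numerator and denominator by n^3, the highest power:
numerator / n^3 = 4 + 2/n^3
denominator / n^3 = 1 - 1/n^2 + 8/n^3
As n -> infinity, all terms of the form c/n^k (k >= 1) tend to 0.
So numerator / n^3 -> 4 and denominator / n^3 -> 1.
Therefore lim a_n = 4.

4


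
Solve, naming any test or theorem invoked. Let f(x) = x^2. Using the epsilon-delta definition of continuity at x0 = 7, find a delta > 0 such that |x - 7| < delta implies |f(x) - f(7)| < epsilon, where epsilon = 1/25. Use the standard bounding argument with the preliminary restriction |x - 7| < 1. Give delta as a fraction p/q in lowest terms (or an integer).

Factor: |x^2 - (7)^2| = |x - 7| * |x + 7|.
Impose |x - 7| < 1 first. Then |x + 7| = |(x - 7) + 2*(7)| <= |x - 7| + 2*|7| < 1 + 14 = 15.
So |x^2 - (7)^2| < delta * 15.
We need delta * 15 <= 1/25, i.e. delta <= 1/25/15 = 1/375.
Since 1/375 < 1, this is tighter than 1; take delta = 1/375.
So delta = 1/375 works.

1/375


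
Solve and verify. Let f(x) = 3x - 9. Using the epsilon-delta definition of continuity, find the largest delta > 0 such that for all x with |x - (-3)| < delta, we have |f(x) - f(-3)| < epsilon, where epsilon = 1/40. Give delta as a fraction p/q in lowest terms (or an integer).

We compute f(-3) = 3*(-3) - 9 = -18.
|f(x) - f(-3)| = |3x - 9 - (-18)| = |3(x - (-3))| = 3|x - (-3)|.
We need 3|x - (-3)| < 1/40, i.e. |x - (-3)| < 1/40 / 3 = 1/120.
So any delta <= 1/120 works. Conversely, if delta > 1/120, then x = -3 + 1/120 satisfies |x - (-3)| = 1/120 < delta but |f(x) - f(-3)| = 3 * 1/120 = 1/40, which is not < 1/40; so no larger delta works.
Hence the largest such delta is 1/120.

1/120


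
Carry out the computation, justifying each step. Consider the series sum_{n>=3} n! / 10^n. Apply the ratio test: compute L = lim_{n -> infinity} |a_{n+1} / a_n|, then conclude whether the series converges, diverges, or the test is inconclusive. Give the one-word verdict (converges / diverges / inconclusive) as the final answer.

Let a_n denote the general term. Form the ratio a_{n+1}/a_n and simplify:
a_{n+1}/a_n = n/10 + 1/10
Take the limit as n -> infinity: L = infinity.
Since L = infinity > 1 (or L = infinity), the ratio test implies the series diverges.

diverges


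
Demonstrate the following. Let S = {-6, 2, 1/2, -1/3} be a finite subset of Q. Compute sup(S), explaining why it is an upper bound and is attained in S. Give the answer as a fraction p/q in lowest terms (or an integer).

S is finite, so sup(S) = max(S).
Sorted decreasing:
2, 1/2, -1/3, -6
The extremum is 2.
For every x in S, x <= 2. And 2 is in S, so it is attained.
Therefore sup(S) = 2.

2


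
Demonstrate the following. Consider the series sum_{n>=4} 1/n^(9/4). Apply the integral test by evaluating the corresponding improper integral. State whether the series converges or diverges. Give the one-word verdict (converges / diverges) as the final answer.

Let f(x) = x^(-9/4). Then f is positive, continuous, and decreasing on [4, infinity), so the integral test applies.
Compute the improper integral int_{4}^infinity f(x) dx:
  antiderivative F(x) = -4/(5*x^(5/4)).
  As x -> infinity, F(x) -> 0 (since p = 9/4 > 1).
  So int = F(infinity) - F(4) = 0 - (-sqrt(2)/10) = sqrt(2)/10.
  Finite, so by the integral test, the series converges.

converges


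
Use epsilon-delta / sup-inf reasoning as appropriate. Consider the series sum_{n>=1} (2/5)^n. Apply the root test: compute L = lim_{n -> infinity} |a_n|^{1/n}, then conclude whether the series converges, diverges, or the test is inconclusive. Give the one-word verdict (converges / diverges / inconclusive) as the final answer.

Let a_n denote the general term. Form |a_n|^(1/n) and simplify:
|a_n|^(1/n) = 2/5
Take the limit as n -> infinity: L = 2/5.
Since L = 2/5 < 1, the root test implies convergence.

converges


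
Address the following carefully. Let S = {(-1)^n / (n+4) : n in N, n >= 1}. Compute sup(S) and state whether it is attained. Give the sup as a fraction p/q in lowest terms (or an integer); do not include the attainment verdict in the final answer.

Analysis:
- Values: -1/5, 1/6, -1/7, 1/8, -1/9, ...
- Positive terms (even n): 1/(2+4), 1/(4+4), ... decreasing -> max = 1/6 (n=2).
- Negative terms (odd n): -1/(1+4), -1/(3+4), ... increasing -> min = -1/5 (n=1).
- So sup = 1/6 (attained at n=2); inf = -1/5 (attained at n=1).
Conclusion: sup(S) = 1/6, attained in S.

1/6


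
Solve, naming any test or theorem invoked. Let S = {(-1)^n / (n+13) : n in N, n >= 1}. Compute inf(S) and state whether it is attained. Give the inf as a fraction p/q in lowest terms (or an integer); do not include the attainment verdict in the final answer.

Analysis:
- Values: -1/14, 1/15, -1/16, 1/17, -1/18, ...
- Positive terms (even n): 1/(2+13), 1/(4+13), ... decreasing -> max = 1/15 (n=2).
- Negative terms (odd n): -1/(1+13), -1/(3+13), ... increasing -> min = -1/14 (n=1).
- So sup = 1/15 (attained at n=2); inf = -1/14 (attained at n=1).
Conclusion: inf(S) = -1/14, attained in S.

-1/14


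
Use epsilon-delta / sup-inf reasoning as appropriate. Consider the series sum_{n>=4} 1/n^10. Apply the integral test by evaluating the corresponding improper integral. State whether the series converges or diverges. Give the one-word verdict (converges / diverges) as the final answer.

Let f(x) = x^(-10). Then f is positive, continuous, and decreasing on [4, infinity), so the integral test applies.
Compute the improper integral int_{4}^infinity f(x) dx:
  antiderivative F(x) = -1/(9*x^9).
  As x -> infinity, F(x) -> 0 (since p = 10 > 1).
  So int = F(infinity) - F(4) = 0 - (-1/2359296) = 1/2359296.
  Finite, so by the integral test, the series converges.

converges


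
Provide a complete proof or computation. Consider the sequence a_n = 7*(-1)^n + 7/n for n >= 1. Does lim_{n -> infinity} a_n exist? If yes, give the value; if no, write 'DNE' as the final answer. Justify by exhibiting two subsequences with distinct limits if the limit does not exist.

Examine the behaviour of a_n along subsequences.
a_{2k} = 7 + 7/(2k) -> 7. a_{2k+1} = -7 + 7/(2k+1) -> -7.
Since these two subsequential limits are 7 and -7, distinct, the full sequence cannot converge (a convergent sequence has all subsequences tending to the same limit). So lim a_n does not exist.

DNE


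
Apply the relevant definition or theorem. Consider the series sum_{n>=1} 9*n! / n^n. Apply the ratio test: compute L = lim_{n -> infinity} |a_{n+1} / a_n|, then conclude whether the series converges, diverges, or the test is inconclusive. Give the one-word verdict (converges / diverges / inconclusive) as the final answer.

Let a_n denote the general term. Form the ratio a_{n+1}/a_n and simplify:
a_{n+1}/a_n = (n/(n + 1))^n
Take the limit as n -> infinity: L = exp(-1).
Since L = exp(-1) < 1, the ratio test implies the series converges.

converges


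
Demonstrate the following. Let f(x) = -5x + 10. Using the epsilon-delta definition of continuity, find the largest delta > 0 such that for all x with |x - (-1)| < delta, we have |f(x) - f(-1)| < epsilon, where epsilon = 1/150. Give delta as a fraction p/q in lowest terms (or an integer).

We compute f(-1) = -5*(-1) + 10 = 15.
|f(x) - f(-1)| = |-5x + 10 - (15)| = |-5(x - (-1))| = 5|x - (-1)|.
We need 5|x - (-1)| < 1/150, i.e. |x - (-1)| < 1/150 / 5 = 1/750.
So any delta <= 1/750 works. Conversely, if delta > 1/750, then x = -1 + 1/750 satisfies |x - (-1)| = 1/750 < delta but |f(x) - f(-1)| = 5 * 1/750 = 1/150, which is not < 1/150; so no larger delta works.
Hence the largest such delta is 1/750.

1/750


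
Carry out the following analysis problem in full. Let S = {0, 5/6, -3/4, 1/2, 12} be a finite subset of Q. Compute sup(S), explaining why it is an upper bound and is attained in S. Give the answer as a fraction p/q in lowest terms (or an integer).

S is finite, so sup(S) = max(S).
Sorted decreasing:
12, 5/6, 1/2, 0, -3/4
The extremum is 12.
For every x in S, x <= 12. And 12 is in S, so it is attained.
Therefore sup(S) = 12.

12


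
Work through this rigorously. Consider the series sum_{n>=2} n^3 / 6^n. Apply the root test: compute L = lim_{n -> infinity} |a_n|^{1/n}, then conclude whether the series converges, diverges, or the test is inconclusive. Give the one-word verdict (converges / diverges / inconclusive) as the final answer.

Let a_n denote the general term. Form |a_n|^(1/n) and simplify:
|a_n|^(1/n) = n^(3/n)/6
Take the limit as n -> infinity: L = 1/6.
Since L = 1/6 < 1, the root test implies convergence.

converges


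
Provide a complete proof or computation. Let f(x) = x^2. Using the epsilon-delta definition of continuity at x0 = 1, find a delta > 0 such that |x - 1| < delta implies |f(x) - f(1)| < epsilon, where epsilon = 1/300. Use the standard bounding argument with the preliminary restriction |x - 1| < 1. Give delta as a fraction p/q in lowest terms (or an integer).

Factor: |x^2 - (1)^2| = |x - 1| * |x + 1|.
Impose |x - 1| < 1 first. Then |x + 1| = |(x - 1) + 2*(1)| <= |x - 1| + 2*|1| < 1 + 2 = 3.
So |x^2 - (1)^2| < delta * 3.
We need delta * 3 <= 1/300, i.e. delta <= 1/300/3 = 1/900.
Since 1/900 < 1, this is tighter than 1; take delta = 1/900.
So delta = 1/900 works.

1/900


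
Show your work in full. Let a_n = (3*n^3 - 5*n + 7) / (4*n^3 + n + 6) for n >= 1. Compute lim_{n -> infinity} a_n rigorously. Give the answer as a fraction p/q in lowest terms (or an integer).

Divide numerator and denominator by n^3, the highest power:
numerator / n^3 = 3 - 5/n^2 + 7/n^3
denominator / n^3 = 4 + n^(-2) + 6/n^3
As n -> infinity, all terms of the form c/n^k (k >= 1) tend to 0.
So numerator / n^3 -> 3 and denominator / n^3 -> 4.
Therefore lim a_n = 3/4.

3/4


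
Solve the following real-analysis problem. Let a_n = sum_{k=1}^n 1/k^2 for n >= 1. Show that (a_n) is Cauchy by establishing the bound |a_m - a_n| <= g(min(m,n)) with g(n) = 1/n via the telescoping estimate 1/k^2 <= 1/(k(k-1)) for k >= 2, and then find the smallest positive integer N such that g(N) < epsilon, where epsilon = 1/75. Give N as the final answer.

For m > n >= 1: |a_m - a_n| = sum_{k=n+1}^m 1/k^2.
Use 1/k^2 <= 1/(k(k-1)) = 1/(k-1) - 1/k for k >= 2:
sum_{k=n+1}^m 1/k^2 <= sum_{k=n+1}^m (1/(k-1) - 1/k) = 1/n - 1/m <= 1/n.
By symmetry the same bound holds with n,m swapped, so |a_m - a_n| <= 1/min(m,n) = g(min(m,n)). Since g(n) -> 0, (a_n) is Cauchy.
Now solve g(N) < 1/75: 1/N < 1/75 <=> N > 1/(1/75) = 75.
The smallest integer strictly greater than 75 is N = 76.
Check: g(76) = 1/76 < 1/75; g(75) = 1/75 >= 1/75. So N = 76.

76


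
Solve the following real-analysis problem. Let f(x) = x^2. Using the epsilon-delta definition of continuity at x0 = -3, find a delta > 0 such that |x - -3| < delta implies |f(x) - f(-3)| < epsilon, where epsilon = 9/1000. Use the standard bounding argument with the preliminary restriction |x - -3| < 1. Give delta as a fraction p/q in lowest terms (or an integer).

Factor: |x^2 - (-3)^2| = |x - -3| * |x + -3|.
Impose |x - -3| < 1 first. Then |x + -3| = |(x - -3) + 2*(-3)| <= |x - -3| + 2*|-3| < 1 + 6 = 7.
So |x^2 - (-3)^2| < delta * 7.
We need delta * 7 <= 9/1000, i.e. delta <= 9/1000/7 = 9/7000.
Since 9/7000 < 1, this is tighter than 1; take delta = 9/7000.
So delta = 9/7000 works.

9/7000


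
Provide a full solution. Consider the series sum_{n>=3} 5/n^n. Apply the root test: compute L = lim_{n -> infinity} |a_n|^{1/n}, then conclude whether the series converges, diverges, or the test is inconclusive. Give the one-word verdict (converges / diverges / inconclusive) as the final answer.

Let a_n denote the general term. Form |a_n|^(1/n) and simplify:
|a_n|^(1/n) = 5^(1/n)/n
Take the limit as n -> infinity: L = 0.
Since L = 0 < 1, the root test implies convergence.

converges


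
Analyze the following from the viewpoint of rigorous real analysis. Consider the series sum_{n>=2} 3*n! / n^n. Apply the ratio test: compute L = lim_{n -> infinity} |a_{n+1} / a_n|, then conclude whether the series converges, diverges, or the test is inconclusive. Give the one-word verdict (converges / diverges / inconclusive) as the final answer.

Let a_n denote the general term. Form the ratio a_{n+1}/a_n and simplify:
a_{n+1}/a_n = (n/(n + 1))^n
Take the limit as n -> infinity: L = exp(-1).
Since L = exp(-1) < 1, the ratio test implies the series converges.

converges


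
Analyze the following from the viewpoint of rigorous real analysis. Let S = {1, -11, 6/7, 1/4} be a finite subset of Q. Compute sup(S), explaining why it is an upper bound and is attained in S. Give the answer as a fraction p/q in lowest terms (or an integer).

S is finite, so sup(S) = max(S).
Sorted decreasing:
1, 6/7, 1/4, -11
The extremum is 1.
For every x in S, x <= 1. And 1 is in S, so it is attained.
Therefore sup(S) = 1.

1


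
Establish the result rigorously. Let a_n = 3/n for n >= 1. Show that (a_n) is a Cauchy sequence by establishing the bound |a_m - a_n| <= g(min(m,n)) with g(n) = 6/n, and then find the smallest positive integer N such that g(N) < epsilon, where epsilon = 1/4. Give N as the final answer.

For any m, n >= 1, by the triangle inequality:
|a_m - a_n| = |3/m - 3/n| <= 3*1/m + 3*1/n <= 6/min(m,n).
So g(n) = 6/n bounds the Cauchy difference. Since g(n) -> 0, (a_n) is Cauchy.
Now solve g(N) < 1/4: 6/N < 1/4 <=> N > 6 / (1/4) = 24.
The smallest integer strictly greater than 24 is N = 25.
Check: g(25) = 6/25 = 6/25 < 1/4; g(24) = 1/4 >= 1/4. So N = 25.

25


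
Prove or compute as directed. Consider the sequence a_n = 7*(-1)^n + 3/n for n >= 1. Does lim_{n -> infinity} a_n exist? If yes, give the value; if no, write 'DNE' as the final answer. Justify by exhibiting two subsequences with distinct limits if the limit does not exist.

Examine the behaviour of a_n along subsequences.
a_{2k} = 7 + 3/(2k) -> 7. a_{2k+1} = -7 + 3/(2k+1) -> -7.
Since these two subsequential limits are 7 and -7, distinct, the full sequence cannot converge (a convergent sequence has all subsequences tending to the same limit). So lim a_n does not exist.

DNE


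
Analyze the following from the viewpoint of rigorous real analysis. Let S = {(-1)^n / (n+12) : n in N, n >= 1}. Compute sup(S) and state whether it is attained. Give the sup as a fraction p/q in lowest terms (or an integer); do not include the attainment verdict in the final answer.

Analysis:
- Values: -1/13, 1/14, -1/15, 1/16, -1/17, ...
- Positive terms (even n): 1/(2+12), 1/(4+12), ... decreasing -> max = 1/14 (n=2).
- Negative terms (odd n): -1/(1+12), -1/(3+12), ... increasing -> min = -1/13 (n=1).
- So sup = 1/14 (attained at n=2); inf = -1/13 (attained at n=1).
Conclusion: sup(S) = 1/14, attained in S.

1/14


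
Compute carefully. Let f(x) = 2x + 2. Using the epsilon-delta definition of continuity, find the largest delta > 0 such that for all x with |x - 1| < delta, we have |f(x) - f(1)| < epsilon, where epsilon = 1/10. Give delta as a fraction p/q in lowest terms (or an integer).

We compute f(1) = 2*(1) + 2 = 4.
|f(x) - f(1)| = |2x + 2 - (4)| = |2(x - 1)| = 2|x - 1|.
We need 2|x - 1| < 1/10, i.e. |x - 1| < 1/10 / 2 = 1/20.
So any delta <= 1/20 works. Conversely, if delta > 1/20, then x = 1 + 1/20 satisfies |x - 1| = 1/20 < delta but |f(x) - f(1)| = 2 * 1/20 = 1/10, which is not < 1/10; so no larger delta works.
Hence the largest such delta is 1/20.

1/20


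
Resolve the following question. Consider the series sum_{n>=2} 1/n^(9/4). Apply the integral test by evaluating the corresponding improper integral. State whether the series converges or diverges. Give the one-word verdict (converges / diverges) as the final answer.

Let f(x) = x^(-9/4). Then f is positive, continuous, and decreasing on [2, infinity), so the integral test applies.
Compute the improper integral int_{2}^infinity f(x) dx:
  antiderivative F(x) = -4/(5*x^(5/4)).
  As x -> infinity, F(x) -> 0 (since p = 9/4 > 1).
  So int = F(infinity) - F(2) = 0 - (-2^(3/4)/5) = 2^(3/4)/5.
  Finite, so by the integral test, the series converges.

converges


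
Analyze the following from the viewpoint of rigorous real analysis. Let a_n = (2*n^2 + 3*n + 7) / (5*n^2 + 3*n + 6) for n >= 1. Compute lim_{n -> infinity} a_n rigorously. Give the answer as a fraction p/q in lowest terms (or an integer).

Divide numerator and denominator by n^2, the highest power:
numerator / n^2 = 2 + 3/n + 7/n^2
denominator / n^2 = 5 + 3/n + 6/n^2
As n -> infinity, all terms of the form c/n^k (k >= 1) tend to 0.
So numerator / n^2 -> 2 and denominator / n^2 -> 5.
Therefore lim a_n = 2/5.

2/5


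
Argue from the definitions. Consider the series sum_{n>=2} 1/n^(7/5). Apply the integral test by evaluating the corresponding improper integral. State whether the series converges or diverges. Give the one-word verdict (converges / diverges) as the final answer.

Let f(x) = x^(-7/5). Then f is positive, continuous, and decreasing on [2, infinity), so the integral test applies.
Compute the improper integral int_{2}^infinity f(x) dx:
  antiderivative F(x) = -5/(2*x^(2/5)).
  As x -> infinity, F(x) -> 0 (since p = 7/5 > 1).
  So int = F(infinity) - F(2) = 0 - (-5*2^(3/5)/4) = 5*2^(3/5)/4.
  Finite, so by the integral test, the series converges.

converges


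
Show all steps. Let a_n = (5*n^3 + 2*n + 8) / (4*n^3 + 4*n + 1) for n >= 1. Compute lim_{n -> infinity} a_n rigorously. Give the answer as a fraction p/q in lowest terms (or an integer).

Divide numerator and denominator by n^3, the highest power:
numerator / n^3 = 5 + 2/n^2 + 8/n^3
denominator / n^3 = 4 + 4/n^2 + n^(-3)
As n -> infinity, all terms of the form c/n^k (k >= 1) tend to 0.
So numerator / n^3 -> 5 and denominator / n^3 -> 4.
Therefore lim a_n = 5/4.

5/4


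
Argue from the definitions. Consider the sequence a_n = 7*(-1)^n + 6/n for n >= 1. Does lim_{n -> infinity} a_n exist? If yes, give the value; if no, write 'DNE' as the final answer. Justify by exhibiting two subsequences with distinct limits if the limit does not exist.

Examine the behaviour of a_n along subsequences.
a_{2k} = 7 + 6/(2k) -> 7. a_{2k+1} = -7 + 6/(2k+1) -> -7.
Since these two subsequential limits are 7 and -7, distinct, the full sequence cannot converge (a convergent sequence has all subsequences tending to the same limit). So lim a_n does not exist.

DNE


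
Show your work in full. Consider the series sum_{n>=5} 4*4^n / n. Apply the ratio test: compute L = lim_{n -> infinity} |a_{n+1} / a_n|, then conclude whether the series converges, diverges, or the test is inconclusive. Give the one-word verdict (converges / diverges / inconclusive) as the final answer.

Let a_n denote the general term. Form the ratio a_{n+1}/a_n and simplify:
a_{n+1}/a_n = 4*n/(n + 1)
Take the limit as n -> infinity: L = 4.
Since L = 4 > 1 (or L = infinity), the ratio test implies the series diverges.

diverges


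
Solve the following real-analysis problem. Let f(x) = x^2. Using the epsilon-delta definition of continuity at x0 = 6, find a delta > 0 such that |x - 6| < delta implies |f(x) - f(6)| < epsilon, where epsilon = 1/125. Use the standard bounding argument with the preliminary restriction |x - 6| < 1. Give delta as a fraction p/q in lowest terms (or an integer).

Factor: |x^2 - (6)^2| = |x - 6| * |x + 6|.
Impose |x - 6| < 1 first. Then |x + 6| = |(x - 6) + 2*(6)| <= |x - 6| + 2*|6| < 1 + 12 = 13.
So |x^2 - (6)^2| < delta * 13.
We need delta * 13 <= 1/125, i.e. delta <= 1/125/13 = 1/1625.
Since 1/1625 < 1, this is tighter than 1; take delta = 1/1625.
So delta = 1/1625 works.

1/1625


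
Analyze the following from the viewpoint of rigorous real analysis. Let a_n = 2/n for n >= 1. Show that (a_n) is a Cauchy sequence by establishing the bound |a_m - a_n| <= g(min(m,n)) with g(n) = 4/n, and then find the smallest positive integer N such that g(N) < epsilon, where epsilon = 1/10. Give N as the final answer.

For any m, n >= 1, by the triangle inequality:
|a_m - a_n| = |2/m - 2/n| <= 2*1/m + 2*1/n <= 4/min(m,n).
So g(n) = 4/n bounds the Cauchy difference. Since g(n) -> 0, (a_n) is Cauchy.
Now solve g(N) < 1/10: 4/N < 1/10 <=> N > 4 / (1/10) = 40.
The smallest integer strictly greater than 40 is N = 41.
Check: g(41) = 4/41 = 4/41 < 1/10; g(40) = 1/10 >= 1/10. So N = 41.

41


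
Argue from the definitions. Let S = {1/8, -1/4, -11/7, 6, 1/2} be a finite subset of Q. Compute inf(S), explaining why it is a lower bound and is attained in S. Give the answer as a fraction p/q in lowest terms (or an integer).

S is finite, so inf(S) = min(S).
Sorted increasing:
-11/7, -1/4, 1/8, 1/2, 6
The extremum is -11/7.
For every x in S, x >= -11/7. And -11/7 is in S, so it is attained.
Therefore inf(S) = -11/7.

-11/7
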